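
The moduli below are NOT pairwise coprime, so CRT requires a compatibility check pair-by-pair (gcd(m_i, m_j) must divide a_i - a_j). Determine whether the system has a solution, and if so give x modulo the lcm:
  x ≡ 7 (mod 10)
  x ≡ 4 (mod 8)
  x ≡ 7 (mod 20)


Moduli 10, 8, 20 are not pairwise coprime, so CRT works modulo lcm(m_i) when all pairwise compatibility conditions hold.
Pairwise compatibility: gcd(m_i, m_j) must divide a_i - a_j for every pair.
Merge one congruence at a time:
  Start: x ≡ 7 (mod 10).
  Combine with x ≡ 4 (mod 8): gcd(10, 8) = 2, and 4 - 7 = -3 is NOT divisible by 2.
    ⇒ system is inconsistent (no integer solution).

No solution (the system is inconsistent).


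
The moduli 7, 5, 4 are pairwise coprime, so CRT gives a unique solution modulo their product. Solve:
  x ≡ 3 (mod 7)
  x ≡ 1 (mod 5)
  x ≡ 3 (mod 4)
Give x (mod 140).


Moduli 7, 5, 4 are pairwise coprime; by CRT there is a unique solution modulo M = 7 · 5 · 4 = 140.
Solve pairwise, accumulating the modulus:
  Start with x ≡ 3 (mod 7).
  Combine with x ≡ 1 (mod 5): since gcd(7, 5) = 1, we get a unique residue mod 35.
    Write x = 3 + 7·t and substitute into x ≡ 1 (mod 5): 7·t ≡ 1 − 3 = -2 (mod 5).
    Reduce coefficients mod 5: 2·t ≡ 3 (mod 5).
    The inverse of 2 mod 5 is 3 (since 2·3 = 6 = 1·5 + 1), so t ≡ 3·3 = 9 ≡ 4 (mod 5).
    Then x = 3 + 7·4 = 31, valid modulo lcm(7, 5) = 35: x ≡ 31 (mod 35).
  Combine with x ≡ 3 (mod 4): since gcd(35, 4) = 1, we get a unique residue mod 140.
    Write x = 31 + 35·t and substitute into x ≡ 3 (mod 4): 35·t ≡ 3 − 31 = -28 (mod 4).
    Reduce coefficients mod 4: 3·t ≡ 0 (mod 4).
    The inverse of 3 mod 4 is 3 (since 3·3 = 9 = 2·4 + 1), so t ≡ 3·0 = 0 ≡ 0 (mod 4).
    Then x = 31 + 35·0 = 31, valid modulo lcm(35, 4) = 140: x ≡ 31 (mod 140).
Verify: 31 mod 7 = 3 ✓, 31 mod 5 = 1 ✓, 31 mod 4 = 3 ✓.

x ≡ 31 (mod 140).


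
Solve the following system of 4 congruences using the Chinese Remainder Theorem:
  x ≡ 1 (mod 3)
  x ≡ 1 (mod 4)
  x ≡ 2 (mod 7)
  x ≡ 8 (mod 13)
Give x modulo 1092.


Product of moduli M = 3 · 4 · 7 · 13 = 1092.
Merge one congruence at a time:
  Start: x ≡ 1 (mod 3).
  Combine with x ≡ 1 (mod 4); new modulus lcm = 12.
    Write x = 1 + 3·t and substitute into x ≡ 1 (mod 4): 3·t ≡ 1 − 1 = 0 (mod 4).
    The inverse of 3 mod 4 is 3 (since 3·3 = 9 = 2·4 + 1), so t ≡ 3·0 = 0 ≡ 0 (mod 4).
    Then x = 1 + 3·0 = 1, valid modulo lcm(3, 4) = 12: x ≡ 1 (mod 12).
  Combine with x ≡ 2 (mod 7); new modulus lcm = 84.
    Write x = 1 + 12·t and substitute into x ≡ 2 (mod 7): 12·t ≡ 2 − 1 = 1 (mod 7).
    Reduce coefficients mod 7: 5·t ≡ 1 (mod 7).
    The inverse of 5 mod 7 is 3 (since 5·3 = 15 = 2·7 + 1), so t ≡ 3·1 = 3 ≡ 3 (mod 7).
    Then x = 1 + 12·3 = 37, valid modulo lcm(12, 7) = 84: x ≡ 37 (mod 84).
  Combine with x ≡ 8 (mod 13); new modulus lcm = 1092.
    Write x = 37 + 84·t and substitute into x ≡ 8 (mod 13): 84·t ≡ 8 − 37 = -29 (mod 13).
    Reduce coefficients mod 13: 6·t ≡ 10 (mod 13).
    The inverse of 6 mod 13 is 11 (since 6·11 = 66 = 5·13 + 1), so t ≡ 11·10 = 110 ≡ 6 (mod 13).
    Then x = 37 + 84·6 = 541, valid modulo lcm(84, 13) = 1092: x ≡ 541 (mod 1092).
Verify against each original: 541 mod 3 = 1, 541 mod 4 = 1, 541 mod 7 = 2, 541 mod 13 = 8.

x ≡ 541 (mod 1092).


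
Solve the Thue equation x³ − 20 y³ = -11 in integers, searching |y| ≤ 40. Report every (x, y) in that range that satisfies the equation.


The equation is x³ - 20y³ = -11. For fixed y, x³ = 20·y³ − 11, so a solution requires the RHS to be a perfect cube.
Strategy: iterate y from -40 to 40, compute RHS = 20·y³ − 11, and check whether it is a (positive or negative) perfect cube.
Check small values of y:
  y = 0: RHS = -11 is not a perfect cube.
  y = 1: RHS = 9 is not a perfect cube.
  y = -1: RHS = -31 is not a perfect cube.
  y = 2: RHS = 149 is not a perfect cube.
  y = -2: RHS = -171 is not a perfect cube.
  y = 3: RHS = 529 is not a perfect cube.
  y = -3: RHS = -551 is not a perfect cube.
Continuing the search up to |y| = 40 finds no solutions either.
No (x, y) in the scanned range satisfies the equation.

No integer solutions with |y| ≤ 40.


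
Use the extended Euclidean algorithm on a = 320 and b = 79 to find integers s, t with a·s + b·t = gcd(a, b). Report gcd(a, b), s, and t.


Euclidean algorithm on (320, 79) — divide until remainder is 0:
  320 = 4 · 79 + 4
  79 = 19 · 4 + 3
  4 = 1 · 3 + 1
  3 = 3 · 1 + 0
gcd(320, 79) = 1.
Track Bezout coefficients alongside the remainders: start with r₀ = 320 = a·1 + b·0 (s = 1, t = 0) and r₁ = 79 = a·0 + b·1 (s = 0, t = 1); each new remainder r_{k+1} = r_{k-1} − q_k·r_k inherits s_{k+1} = s_{k-1} − q_k·s_k, t_{k+1} = t_{k-1} − q_k·t_k, so r_k = a·s_k + b·t_k at every step:
  q = 4: r = 4, s = 1 − 4·0 = 1, t = 0 − 4·1 = -4  (check: 320·1 + 79·(-4) = 4)
  q = 19: r = 3, s = 0 − 19·1 = -19, t = 1 − 19·(-4) = 77  (check: 320·(-19) + 79·77 = 3)
  q = 1: r = 1, s = 1 − 1·(-19) = 20, t = -4 − 1·77 = -81  (check: 320·20 + 79·(-81) = 1)
The row with r = 1 (the gcd) gives the Bezout coefficients s = 20, t = -81.
Result: 320 · (20) + 79 · (-81) = 1.

gcd(320, 79) = 1; s = 20, t = -81 (check: 320·20 + 79·(-81) = 1).


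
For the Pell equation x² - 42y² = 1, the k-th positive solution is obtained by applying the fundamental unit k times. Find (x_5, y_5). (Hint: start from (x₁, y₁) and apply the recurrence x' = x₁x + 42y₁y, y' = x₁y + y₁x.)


Step 1: Find the fundamental solution (x₁, y₁) of x² - 42y² = 1.
  Expand √42 as a continued fraction. a₀ = ⌊√42⌋ = 6; iterate m_{k+1} = d_k·a_k − m_k, d_{k+1} = (42 − m_{k+1}²)/d_k, a_{k+1} = ⌊(a₀ + m_{k+1})/d_{k+1}⌋ (starting m₀ = 0, d₀ = 1), with convergents p_k = a_k·p_{k-1} + p_{k-2}, q_k = a_k·q_{k-1} + q_{k-2} (p₋₁ = 1, q₋₁ = 0):
  k = 0: a₀ = 6; p₀/q₀ = 6/1; p₀² − 42·q₀² = 36 − 42 = -6.
  k = 1: m = 6, d = 6, a = ⌊(6 + 6)/6⌋ = 2; p/q = (2·6 + 1)/(2·1 + 0) = 13/2; p² − 42·q² = 169 − 168 = 1.
  The first convergent with p² − 42·q² = 1 gives the fundamental solution (x₁, y₁) = (13, 2).
Step 2: Apply the recurrence (x_{n+1}, y_{n+1}) = (x₁x_n + 42y₁y_n, x₁y_n + y₁x_n) repeatedly.
  From (x_1, y_1) = (13, 2): x_2 = 13·13 + 42·2·2 = 337; y_2 = 13·2 + 2·13 = 52.
  From (x_2, y_2) = (337, 52): x_3 = 13·337 + 42·2·52 = 8749; y_3 = 13·52 + 2·337 = 1350.
  From (x_3, y_3) = (8749, 1350): x_4 = 13·8749 + 42·2·1350 = 227137; y_4 = 13·1350 + 2·8749 = 35048.
  From (x_4, y_4) = (227137, 35048): x_5 = 13·227137 + 42·2·35048 = 5896813; y_5 = 13·35048 + 2·227137 = 909898.
Step 3: Verify x_5² - 42·y_5² = 34772403556969 - 34772403556968 = 1 (should be 1). ✓

(x_1, y_1) = (13, 2); (x_5, y_5) = (5896813, 909898).


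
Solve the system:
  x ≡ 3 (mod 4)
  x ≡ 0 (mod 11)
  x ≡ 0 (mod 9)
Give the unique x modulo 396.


Moduli 4, 11, 9 are pairwise coprime; by CRT there is a unique solution modulo M = 4 · 11 · 9 = 396.
Solve pairwise, accumulating the modulus:
  Start with x ≡ 3 (mod 4).
  Combine with x ≡ 0 (mod 11): since gcd(4, 11) = 1, we get a unique residue mod 44.
    Write x = 3 + 4·t and substitute into x ≡ 0 (mod 11): 4·t ≡ 0 − 3 = -3 (mod 11).
    Reduce coefficients mod 11: 4·t ≡ 8 (mod 11).
    The inverse of 4 mod 11 is 3 (since 4·3 = 12 = 1·11 + 1), so t ≡ 3·8 = 24 ≡ 2 (mod 11).
    Then x = 3 + 4·2 = 11, valid modulo lcm(4, 11) = 44: x ≡ 11 (mod 44).
  Combine with x ≡ 0 (mod 9): since gcd(44, 9) = 1, we get a unique residue mod 396.
    Write x = 11 + 44·t and substitute into x ≡ 0 (mod 9): 44·t ≡ 0 − 11 = -11 (mod 9).
    Reduce coefficients mod 9: 8·t ≡ 7 (mod 9).
    The inverse of 8 mod 9 is 8 (since 8·8 = 64 = 7·9 + 1), so t ≡ 8·7 = 56 ≡ 2 (mod 9).
    Then x = 11 + 44·2 = 99, valid modulo lcm(44, 9) = 396: x ≡ 99 (mod 396).
Verify: 99 mod 4 = 3 ✓, 99 mod 11 = 0 ✓, 99 mod 9 = 0 ✓.

x ≡ 99 (mod 396).


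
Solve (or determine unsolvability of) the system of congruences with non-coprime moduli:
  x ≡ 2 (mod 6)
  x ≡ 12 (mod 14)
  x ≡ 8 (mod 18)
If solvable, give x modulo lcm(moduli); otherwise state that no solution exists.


Moduli 6, 14, 18 are not pairwise coprime, so CRT works modulo lcm(m_i) when all pairwise compatibility conditions hold.
Pairwise compatibility: gcd(m_i, m_j) must divide a_i - a_j for every pair.
Merge one congruence at a time:
  Start: x ≡ 2 (mod 6).
  Combine with x ≡ 12 (mod 14): gcd(6, 14) = 2; 12 - 2 = 10, which IS divisible by 2, so compatible.
    Write x = 2 + 6·t and substitute into x ≡ 12 (mod 14): 6·t ≡ 12 − 2 = 10 (mod 14).
    Divide the congruence (and modulus) by g = 2: 3·t ≡ 5 (mod 7).
    The inverse of 3 mod 7 is 5 (since 3·5 = 15 = 2·7 + 1), so t ≡ 5·5 = 25 ≡ 4 (mod 7).
    Then x = 2 + 6·4 = 26, valid modulo lcm(6, 14) = 42: x ≡ 26 (mod 42).
  Combine with x ≡ 8 (mod 18): gcd(42, 18) = 6; 8 - 26 = -18, which IS divisible by 6, so compatible.
    Write x = 26 + 42·t and substitute into x ≡ 8 (mod 18): 42·t ≡ 8 − 26 = -18 (mod 18).
    Divide the congruence (and modulus) by g = 6: 7·t ≡ -3 (mod 3).
    Reduce coefficients mod 3: 1·t ≡ 0 (mod 3).
    So t ≡ 0 (mod 3).
    Then x = 26 + 42·0 = 26, valid modulo lcm(42, 18) = 126: x ≡ 26 (mod 126).
Verify: 26 mod 6 = 2, 26 mod 14 = 12, 26 mod 18 = 8.

x ≡ 26 (mod 126).


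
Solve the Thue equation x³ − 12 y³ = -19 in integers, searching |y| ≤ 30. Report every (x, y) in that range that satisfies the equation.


The equation is x³ - 12y³ = -19. For fixed y, x³ = 12·y³ − 19, so a solution requires the RHS to be a perfect cube.
Strategy: iterate y from -30 to 30, compute RHS = 12·y³ − 19, and check whether it is a (positive or negative) perfect cube.
Check small values of y:
  y = 0: RHS = -19 is not a perfect cube.
  y = 1: RHS = -7 is not a perfect cube.
  y = -1: RHS = -31 is not a perfect cube.
  y = 2: RHS = 77 is not a perfect cube.
  y = -2: RHS = -115 is not a perfect cube.
  y = 3: RHS = 305 is not a perfect cube.
  y = -3: RHS = -343 = (-7)³ ⇒ x = -7 works.
Continuing the search up to |y| = 30 finds no further solutions beyond those listed.
Collected solutions: (-7, -3).

Solutions (with |y| ≤ 30): (-7, -3).


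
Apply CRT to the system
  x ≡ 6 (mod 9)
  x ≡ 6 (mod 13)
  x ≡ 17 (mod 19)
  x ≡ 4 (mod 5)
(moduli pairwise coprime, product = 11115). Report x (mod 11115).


Product of moduli M = 9 · 13 · 19 · 5 = 11115.
Merge one congruence at a time:
  Start: x ≡ 6 (mod 9).
  Combine with x ≡ 6 (mod 13); new modulus lcm = 117.
    Write x = 6 + 9·t and substitute into x ≡ 6 (mod 13): 9·t ≡ 6 − 6 = 0 (mod 13).
    The inverse of 9 mod 13 is 3 (since 9·3 = 27 = 2·13 + 1), so t ≡ 3·0 = 0 ≡ 0 (mod 13).
    Then x = 6 + 9·0 = 6, valid modulo lcm(9, 13) = 117: x ≡ 6 (mod 117).
  Combine with x ≡ 17 (mod 19); new modulus lcm = 2223.
    Write x = 6 + 117·t and substitute into x ≡ 17 (mod 19): 117·t ≡ 17 − 6 = 11 (mod 19).
    Reduce coefficients mod 19: 3·t ≡ 11 (mod 19).
    The inverse of 3 mod 19 is 13 (since 3·13 = 39 = 2·19 + 1), so t ≡ 13·11 = 143 ≡ 10 (mod 19).
    Then x = 6 + 117·10 = 1176, valid modulo lcm(117, 19) = 2223: x ≡ 1176 (mod 2223).
  Combine with x ≡ 4 (mod 5); new modulus lcm = 11115.
    Write x = 1176 + 2223·t and substitute into x ≡ 4 (mod 5): 2223·t ≡ 4 − 1176 = -1172 (mod 5).
    Reduce coefficients mod 5: 3·t ≡ 3 (mod 5).
    The inverse of 3 mod 5 is 2 (since 3·2 = 6 = 1·5 + 1), so t ≡ 2·3 = 6 ≡ 1 (mod 5).
    Then x = 1176 + 2223·1 = 3399, valid modulo lcm(2223, 5) = 11115: x ≡ 3399 (mod 11115).
Verify against each original: 3399 mod 9 = 6, 3399 mod 13 = 6, 3399 mod 19 = 17, 3399 mod 5 = 4.

x ≡ 3399 (mod 11115).


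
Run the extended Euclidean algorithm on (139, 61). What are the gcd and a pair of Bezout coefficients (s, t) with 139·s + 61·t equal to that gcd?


Euclidean algorithm on (139, 61) — divide until remainder is 0:
  139 = 2 · 61 + 17
  61 = 3 · 17 + 10
  17 = 1 · 10 + 7
  10 = 1 · 7 + 3
  7 = 2 · 3 + 1
  3 = 3 · 1 + 0
gcd(139, 61) = 1.
Track Bezout coefficients alongside the remainders: start with r₀ = 139 = a·1 + b·0 (s = 1, t = 0) and r₁ = 61 = a·0 + b·1 (s = 0, t = 1); each new remainder r_{k+1} = r_{k-1} − q_k·r_k inherits s_{k+1} = s_{k-1} − q_k·s_k, t_{k+1} = t_{k-1} − q_k·t_k, so r_k = a·s_k + b·t_k at every step:
  q = 2: r = 17, s = 1 − 2·0 = 1, t = 0 − 2·1 = -2  (check: 139·1 + 61·(-2) = 17)
  q = 3: r = 10, s = 0 − 3·1 = -3, t = 1 − 3·(-2) = 7  (check: 139·(-3) + 61·7 = 10)
  q = 1: r = 7, s = 1 − 1·(-3) = 4, t = -2 − 1·7 = -9  (check: 139·4 + 61·(-9) = 7)
  q = 1: r = 3, s = -3 − 1·4 = -7, t = 7 − 1·(-9) = 16  (check: 139·(-7) + 61·16 = 3)
  q = 2: r = 1, s = 4 − 2·(-7) = 18, t = -9 − 2·16 = -41  (check: 139·18 + 61·(-41) = 1)
The row with r = 1 (the gcd) gives the Bezout coefficients s = 18, t = -41.
Result: 139 · (18) + 61 · (-41) = 1.

gcd(139, 61) = 1; s = 18, t = -41 (check: 139·18 + 61·(-41) = 1).


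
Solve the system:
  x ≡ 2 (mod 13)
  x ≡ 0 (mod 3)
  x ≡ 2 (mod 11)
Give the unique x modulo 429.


Moduli 13, 3, 11 are pairwise coprime; by CRT there is a unique solution modulo M = 13 · 3 · 11 = 429.
Solve pairwise, accumulating the modulus:
  Start with x ≡ 2 (mod 13).
  Combine with x ≡ 0 (mod 3): since gcd(13, 3) = 1, we get a unique residue mod 39.
    Write x = 2 + 13·t and substitute into x ≡ 0 (mod 3): 13·t ≡ 0 − 2 = -2 (mod 3).
    Reduce coefficients mod 3: 1·t ≡ 1 (mod 3).
    So t ≡ 1 (mod 3).
    Then x = 2 + 13·1 = 15, valid modulo lcm(13, 3) = 39: x ≡ 15 (mod 39).
  Combine with x ≡ 2 (mod 11): since gcd(39, 11) = 1, we get a unique residue mod 429.
    Write x = 15 + 39·t and substitute into x ≡ 2 (mod 11): 39·t ≡ 2 − 15 = -13 (mod 11).
    Reduce coefficients mod 11: 6·t ≡ 9 (mod 11).
    The inverse of 6 mod 11 is 2 (since 6·2 = 12 = 1·11 + 1), so t ≡ 2·9 = 18 ≡ 7 (mod 11).
    Then x = 15 + 39·7 = 288, valid modulo lcm(39, 11) = 429: x ≡ 288 (mod 429).
Verify: 288 mod 13 = 2 ✓, 288 mod 3 = 0 ✓, 288 mod 11 = 2 ✓.

x ≡ 288 (mod 429).


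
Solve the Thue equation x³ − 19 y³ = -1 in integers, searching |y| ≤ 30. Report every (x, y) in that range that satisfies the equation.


The equation is x³ - 19y³ = -1. For fixed y, x³ = 19·y³ − 1, so a solution requires the RHS to be a perfect cube.
Strategy: iterate y from -30 to 30, compute RHS = 19·y³ − 1, and check whether it is a (positive or negative) perfect cube.
Check small values of y:
  y = 0: RHS = -1 = (-1)³ ⇒ x = -1 works.
  y = 1: RHS = 18 is not a perfect cube.
  y = -1: RHS = -20 is not a perfect cube.
  y = 2: RHS = 151 is not a perfect cube.
  y = -2: RHS = -153 is not a perfect cube.
  y = 3: RHS = 512 = (8)³ ⇒ x = 8 works.
  y = -3: RHS = -514 is not a perfect cube.
Continuing the search up to |y| = 30 finds no further solutions beyond those listed.
Collected solutions: (-1, 0), (8, 3).

Solutions (with |y| ≤ 30): (-1, 0), (8, 3).


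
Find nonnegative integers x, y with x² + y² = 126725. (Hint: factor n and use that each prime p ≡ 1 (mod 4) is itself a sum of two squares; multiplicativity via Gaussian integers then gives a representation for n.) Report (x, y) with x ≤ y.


Step 1: Factor n = 126725 = 5^2 · 37 · 137.
Step 2: Check the mod-4 condition on each prime factor: 5 ≡ 1 (mod 4), exponent 2; 37 ≡ 1 (mod 4), exponent 1; 137 ≡ 1 (mod 4), exponent 1.
All primes ≡ 3 (mod 4) appear to even exponent (or don't appear), so by the two-squares theorem n IS expressible as a sum of two squares.
Step 3: Build a representation. Group n = k² · m with k = 5 and m = 37 · 137 = 5069 (a product of primes ≡ 1 (mod 4)); a representation of m scales to one of n via (k·x)² + (k·y)² = k²(x² + y²). Each prime p ≡ 1 (mod 4) is itself a sum of two squares; find a² by testing p − a² for a perfect square:
  37: 37 − 1² = 36 = 6² ⇒ 37 = 1² + 6².
  137: 137 − 1² = 136, 137 − 2² = 133, 137 − 3² = 128, 137 − 4² = 121 = 11² ⇒ 137 = 4² + 11².
  Combine using the Brahmagupta–Fibonacci identity (a² + b²)(c² + d²) = (ac − bd)² + (ad + bc)² = (ac + bd)² + (ad − bc)²:
  37 · 137 = 5069: from (1² + 6²)(4² + 11²), take (1·4 − 6·11, 1·11 + 6·4) = (4 − 66, 11 + 24) = (-62, 35); dropping signs (only squares matter) gives (62, 35); check 62² + 35² = 3844 + 1225 = 5069 ✓.
  Scale by k = 5: (5·62, 5·35) = (310, 175).
Step 4: Order so x ≤ y and verify: 175² + 310² = 30625 + 96100 = 126725 = n. ✓

n = 126725 = 175² + 310² (one valid representation with x ≤ y).


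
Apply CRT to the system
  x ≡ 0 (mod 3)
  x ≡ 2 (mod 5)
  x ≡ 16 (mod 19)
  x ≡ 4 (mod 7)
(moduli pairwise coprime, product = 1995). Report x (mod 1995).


Product of moduli M = 3 · 5 · 19 · 7 = 1995.
Merge one congruence at a time:
  Start: x ≡ 0 (mod 3).
  Combine with x ≡ 2 (mod 5); new modulus lcm = 15.
    Write x = 0 + 3·t and substitute into x ≡ 2 (mod 5): 3·t ≡ 2 − 0 = 2 (mod 5).
    The inverse of 3 mod 5 is 2 (since 3·2 = 6 = 1·5 + 1), so t ≡ 2·2 = 4 ≡ 4 (mod 5).
    Then x = 0 + 3·4 = 12, valid modulo lcm(3, 5) = 15: x ≡ 12 (mod 15).
  Combine with x ≡ 16 (mod 19); new modulus lcm = 285.
    Write x = 12 + 15·t and substitute into x ≡ 16 (mod 19): 15·t ≡ 16 − 12 = 4 (mod 19).
    The inverse of 15 mod 19 is 14 (since 15·14 = 210 = 11·19 + 1), so t ≡ 14·4 = 56 ≡ 18 (mod 19).
    Then x = 12 + 15·18 = 282, valid modulo lcm(15, 19) = 285: x ≡ 282 (mod 285).
  Combine with x ≡ 4 (mod 7); new modulus lcm = 1995.
    Write x = 282 + 285·t and substitute into x ≡ 4 (mod 7): 285·t ≡ 4 − 282 = -278 (mod 7).
    Reduce coefficients mod 7: 5·t ≡ 2 (mod 7).
    The inverse of 5 mod 7 is 3 (since 5·3 = 15 = 2·7 + 1), so t ≡ 3·2 = 6 ≡ 6 (mod 7).
    Then x = 282 + 285·6 = 1992, valid modulo lcm(285, 7) = 1995: x ≡ 1992 (mod 1995).
Verify against each original: 1992 mod 3 = 0, 1992 mod 5 = 2, 1992 mod 19 = 16, 1992 mod 7 = 4.

x ≡ 1992 (mod 1995).


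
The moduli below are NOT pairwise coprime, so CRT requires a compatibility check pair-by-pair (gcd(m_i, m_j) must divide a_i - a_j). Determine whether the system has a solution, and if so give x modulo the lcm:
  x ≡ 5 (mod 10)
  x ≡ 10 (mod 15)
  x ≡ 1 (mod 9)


Moduli 10, 15, 9 are not pairwise coprime, so CRT works modulo lcm(m_i) when all pairwise compatibility conditions hold.
Pairwise compatibility: gcd(m_i, m_j) must divide a_i - a_j for every pair.
Merge one congruence at a time:
  Start: x ≡ 5 (mod 10).
  Combine with x ≡ 10 (mod 15): gcd(10, 15) = 5; 10 - 5 = 5, which IS divisible by 5, so compatible.
    Write x = 5 + 10·t and substitute into x ≡ 10 (mod 15): 10·t ≡ 10 − 5 = 5 (mod 15).
    Divide the congruence (and modulus) by g = 5: 2·t ≡ 1 (mod 3).
    The inverse of 2 mod 3 is 2 (since 2·2 = 4 = 1·3 + 1), so t ≡ 2·1 = 2 ≡ 2 (mod 3).
    Then x = 5 + 10·2 = 25, valid modulo lcm(10, 15) = 30: x ≡ 25 (mod 30).
  Combine with x ≡ 1 (mod 9): gcd(30, 9) = 3; 1 - 25 = -24, which IS divisible by 3, so compatible.
    Write x = 25 + 30·t and substitute into x ≡ 1 (mod 9): 30·t ≡ 1 − 25 = -24 (mod 9).
    Divide the congruence (and modulus) by g = 3: 10·t ≡ -8 (mod 3).
    Reduce coefficients mod 3: 1·t ≡ 1 (mod 3).
    So t ≡ 1 (mod 3).
    Then x = 25 + 30·1 = 55, valid modulo lcm(30, 9) = 90: x ≡ 55 (mod 90).
Verify: 55 mod 10 = 5, 55 mod 15 = 10, 55 mod 9 = 1.

x ≡ 55 (mod 90).


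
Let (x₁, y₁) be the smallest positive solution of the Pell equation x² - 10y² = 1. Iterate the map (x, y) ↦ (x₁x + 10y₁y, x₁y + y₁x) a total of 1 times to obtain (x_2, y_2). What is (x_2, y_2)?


Step 1: Find the fundamental solution (x₁, y₁) of x² - 10y² = 1.
  Expand √10 as a continued fraction. a₀ = ⌊√10⌋ = 3; iterate m_{k+1} = d_k·a_k − m_k, d_{k+1} = (10 − m_{k+1}²)/d_k, a_{k+1} = ⌊(a₀ + m_{k+1})/d_{k+1}⌋ (starting m₀ = 0, d₀ = 1), with convergents p_k = a_k·p_{k-1} + p_{k-2}, q_k = a_k·q_{k-1} + q_{k-2} (p₋₁ = 1, q₋₁ = 0):
  k = 0: a₀ = 3; p₀/q₀ = 3/1; p₀² − 10·q₀² = 9 − 10 = -1.
  k = 1: m = 3, d = 1, a = ⌊(3 + 3)/1⌋ = 6; p/q = (6·3 + 1)/(6·1 + 0) = 19/6; p² − 10·q² = 361 − 360 = 1.
  The first convergent with p² − 10·q² = 1 gives the fundamental solution (x₁, y₁) = (19, 6).
Step 2: Apply the recurrence (x_{n+1}, y_{n+1}) = (x₁x_n + 10y₁y_n, x₁y_n + y₁x_n) repeatedly.
  From (x_1, y_1) = (19, 6): x_2 = 19·19 + 10·6·6 = 721; y_2 = 19·6 + 6·19 = 228.
Step 3: Verify x_2² - 10·y_2² = 519841 - 519840 = 1 (should be 1). ✓

(x_1, y_1) = (19, 6); (x_2, y_2) = (721, 228).


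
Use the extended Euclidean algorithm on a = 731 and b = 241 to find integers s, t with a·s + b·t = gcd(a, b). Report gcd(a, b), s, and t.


Euclidean algorithm on (731, 241) — divide until remainder is 0:
  731 = 3 · 241 + 8
  241 = 30 · 8 + 1
  8 = 8 · 1 + 0
gcd(731, 241) = 1.
Track Bezout coefficients alongside the remainders: start with r₀ = 731 = a·1 + b·0 (s = 1, t = 0) and r₁ = 241 = a·0 + b·1 (s = 0, t = 1); each new remainder r_{k+1} = r_{k-1} − q_k·r_k inherits s_{k+1} = s_{k-1} − q_k·s_k, t_{k+1} = t_{k-1} − q_k·t_k, so r_k = a·s_k + b·t_k at every step:
  q = 3: r = 8, s = 1 − 3·0 = 1, t = 0 − 3·1 = -3  (check: 731·1 + 241·(-3) = 8)
  q = 30: r = 1, s = 0 − 30·1 = -30, t = 1 − 30·(-3) = 91  (check: 731·(-30) + 241·91 = 1)
The row with r = 1 (the gcd) gives the Bezout coefficients s = -30, t = 91.
Result: 731 · (-30) + 241 · (91) = 1.

gcd(731, 241) = 1; s = -30, t = 91 (check: 731·(-30) + 241·91 = 1).


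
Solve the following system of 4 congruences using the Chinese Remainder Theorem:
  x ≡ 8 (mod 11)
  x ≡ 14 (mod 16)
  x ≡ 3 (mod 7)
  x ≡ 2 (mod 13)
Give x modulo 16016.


Product of moduli M = 11 · 16 · 7 · 13 = 16016.
Merge one congruence at a time:
  Start: x ≡ 8 (mod 11).
  Combine with x ≡ 14 (mod 16); new modulus lcm = 176.
    Write x = 8 + 11·t and substitute into x ≡ 14 (mod 16): 11·t ≡ 14 − 8 = 6 (mod 16).
    The inverse of 11 mod 16 is 3 (since 11·3 = 33 = 2·16 + 1), so t ≡ 3·6 = 18 ≡ 2 (mod 16).
    Then x = 8 + 11·2 = 30, valid modulo lcm(11, 16) = 176: x ≡ 30 (mod 176).
  Combine with x ≡ 3 (mod 7); new modulus lcm = 1232.
    Write x = 30 + 176·t and substitute into x ≡ 3 (mod 7): 176·t ≡ 3 − 30 = -27 (mod 7).
    Reduce coefficients mod 7: 1·t ≡ 1 (mod 7).
    So t ≡ 1 (mod 7).
    Then x = 30 + 176·1 = 206, valid modulo lcm(176, 7) = 1232: x ≡ 206 (mod 1232).
  Combine with x ≡ 2 (mod 13); new modulus lcm = 16016.
    Write x = 206 + 1232·t and substitute into x ≡ 2 (mod 13): 1232·t ≡ 2 − 206 = -204 (mod 13).
    Reduce coefficients mod 13: 10·t ≡ 4 (mod 13).
    The inverse of 10 mod 13 is 4 (since 10·4 = 40 = 3·13 + 1), so t ≡ 4·4 = 16 ≡ 3 (mod 13).
    Then x = 206 + 1232·3 = 3902, valid modulo lcm(1232, 13) = 16016: x ≡ 3902 (mod 16016).
Verify against each original: 3902 mod 11 = 8, 3902 mod 16 = 14, 3902 mod 7 = 3, 3902 mod 13 = 2.

x ≡ 3902 (mod 16016).


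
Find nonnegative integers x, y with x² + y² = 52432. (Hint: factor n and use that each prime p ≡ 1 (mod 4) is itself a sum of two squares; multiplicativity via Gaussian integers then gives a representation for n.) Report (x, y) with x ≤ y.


Step 1: Factor n = 52432 = 2^4 · 29 · 113.
Step 2: Check the mod-4 condition on each prime factor: 2 = 2 (special); 29 ≡ 1 (mod 4), exponent 1; 113 ≡ 1 (mod 4), exponent 1.
All primes ≡ 3 (mod 4) appear to even exponent (or don't appear), so by the two-squares theorem n IS expressible as a sum of two squares.
Step 3: Build a representation. Group n = k² · m with k = 4 and m = 29 · 113 = 3277 (a product of primes ≡ 1 (mod 4)); a representation of m scales to one of n via (k·x)² + (k·y)² = k²(x² + y²). Each prime p ≡ 1 (mod 4) is itself a sum of two squares; find a² by testing p − a² for a perfect square:
  29: 29 − 1² = 28, 29 − 2² = 25 = 5² ⇒ 29 = 2² + 5².
  113: 113 − 1² = 112, 113 − 2² = 109, 113 − 3² = 104, 113 − 4² = 97, 113 − 5² = 88, 113 − 6² = 77, 113 − 7² = 64 = 8² ⇒ 113 = 7² + 8².
  Combine using the Brahmagupta–Fibonacci identity (a² + b²)(c² + d²) = (ac − bd)² + (ad + bc)² = (ac + bd)² + (ad − bc)²:
  29 · 113 = 3277: from (2² + 5²)(7² + 8²), take (2·7 − 5·8, 2·8 + 5·7) = (14 − 40, 16 + 35) = (-26, 51); dropping signs (only squares matter) gives (26, 51); check 26² + 51² = 676 + 2601 = 3277 ✓.
  Scale by k = 4: (4·26, 4·51) = (104, 204).
Step 4: Order so x ≤ y and verify: 104² + 204² = 10816 + 41616 = 52432 = n. ✓

n = 52432 = 104² + 204² (one valid representation with x ≤ y).


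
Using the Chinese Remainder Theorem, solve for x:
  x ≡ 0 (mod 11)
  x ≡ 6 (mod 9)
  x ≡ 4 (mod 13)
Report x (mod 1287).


Moduli 11, 9, 13 are pairwise coprime; by CRT there is a unique solution modulo M = 11 · 9 · 13 = 1287.
Solve pairwise, accumulating the modulus:
  Start with x ≡ 0 (mod 11).
  Combine with x ≡ 6 (mod 9): since gcd(11, 9) = 1, we get a unique residue mod 99.
    Write x = 0 + 11·t and substitute into x ≡ 6 (mod 9): 11·t ≡ 6 − 0 = 6 (mod 9).
    Reduce coefficients mod 9: 2·t ≡ 6 (mod 9).
    The inverse of 2 mod 9 is 5 (since 2·5 = 10 = 1·9 + 1), so t ≡ 5·6 = 30 ≡ 3 (mod 9).
    Then x = 0 + 11·3 = 33, valid modulo lcm(11, 9) = 99: x ≡ 33 (mod 99).
  Combine with x ≡ 4 (mod 13): since gcd(99, 13) = 1, we get a unique residue mod 1287.
    Write x = 33 + 99·t and substitute into x ≡ 4 (mod 13): 99·t ≡ 4 − 33 = -29 (mod 13).
    Reduce coefficients mod 13: 8·t ≡ 10 (mod 13).
    The inverse of 8 mod 13 is 5 (since 8·5 = 40 = 3·13 + 1), so t ≡ 5·10 = 50 ≡ 11 (mod 13).
    Then x = 33 + 99·11 = 1122, valid modulo lcm(99, 13) = 1287: x ≡ 1122 (mod 1287).
Verify: 1122 mod 11 = 0 ✓, 1122 mod 9 = 6 ✓, 1122 mod 13 = 4 ✓.

x ≡ 1122 (mod 1287).


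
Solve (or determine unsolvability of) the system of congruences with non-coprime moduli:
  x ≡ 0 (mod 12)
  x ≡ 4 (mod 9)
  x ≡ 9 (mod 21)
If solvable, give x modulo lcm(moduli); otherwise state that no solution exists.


Moduli 12, 9, 21 are not pairwise coprime, so CRT works modulo lcm(m_i) when all pairwise compatibility conditions hold.
Pairwise compatibility: gcd(m_i, m_j) must divide a_i - a_j for every pair.
Merge one congruence at a time:
  Start: x ≡ 0 (mod 12).
  Combine with x ≡ 4 (mod 9): gcd(12, 9) = 3, and 4 - 0 = 4 is NOT divisible by 3.
    ⇒ system is inconsistent (no integer solution).

No solution (the system is inconsistent).


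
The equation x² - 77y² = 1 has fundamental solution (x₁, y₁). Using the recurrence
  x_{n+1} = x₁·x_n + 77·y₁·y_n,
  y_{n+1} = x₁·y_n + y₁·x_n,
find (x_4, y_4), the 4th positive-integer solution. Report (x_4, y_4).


Step 1: Find the fundamental solution (x₁, y₁) of x² - 77y² = 1.
  Expand √77 as a continued fraction. a₀ = ⌊√77⌋ = 8; iterate m_{k+1} = d_k·a_k − m_k, d_{k+1} = (77 − m_{k+1}²)/d_k, a_{k+1} = ⌊(a₀ + m_{k+1})/d_{k+1}⌋ (starting m₀ = 0, d₀ = 1), with convergents p_k = a_k·p_{k-1} + p_{k-2}, q_k = a_k·q_{k-1} + q_{k-2} (p₋₁ = 1, q₋₁ = 0):
  k = 0: a₀ = 8; p₀/q₀ = 8/1; p₀² − 77·q₀² = 64 − 77 = -13.
  k = 1: m = 8, d = 13, a = ⌊(8 + 8)/13⌋ = 1; p/q = (1·8 + 1)/(1·1 + 0) = 9/1; p² − 77·q² = 81 − 77 = 4.
  k = 2: m = 5, d = 4, a = ⌊(8 + 5)/4⌋ = 3; p/q = (3·9 + 8)/(3·1 + 1) = 35/4; p² − 77·q² = 1225 − 1232 = -7.
  k = 3: m = 7, d = 7, a = ⌊(8 + 7)/7⌋ = 2; p/q = (2·35 + 9)/(2·4 + 1) = 79/9; p² − 77·q² = 6241 − 6237 = 4.
  k = 4: m = 7, d = 4, a = ⌊(8 + 7)/4⌋ = 3; p/q = (3·79 + 35)/(3·9 + 4) = 272/31; p² − 77·q² = 73984 − 73997 = -13.
  k = 5: m = 5, d = 13, a = ⌊(8 + 5)/13⌋ = 1; p/q = (1·272 + 79)/(1·31 + 9) = 351/40; p² − 77·q² = 123201 − 123200 = 1.
  The first convergent with p² − 77·q² = 1 gives the fundamental solution (x₁, y₁) = (351, 40).
Step 2: Apply the recurrence (x_{n+1}, y_{n+1}) = (x₁x_n + 77y₁y_n, x₁y_n + y₁x_n) repeatedly.
  From (x_1, y_1) = (351, 40): x_2 = 351·351 + 77·40·40 = 246401; y_2 = 351·40 + 40·351 = 28080.
  From (x_2, y_2) = (246401, 28080): x_3 = 351·246401 + 77·40·28080 = 172973151; y_3 = 351·28080 + 40·246401 = 19712120.
  From (x_3, y_3) = (172973151, 19712120): x_4 = 351·172973151 + 77·40·19712120 = 121426905601; y_4 = 351·19712120 + 40·172973151 = 13837880160.
Step 3: Verify x_4² - 77·y_4² = 14744493403834165171201 - 14744493403834165171200 = 1 (should be 1). ✓

(x_1, y_1) = (351, 40); (x_4, y_4) = (121426905601, 13837880160).


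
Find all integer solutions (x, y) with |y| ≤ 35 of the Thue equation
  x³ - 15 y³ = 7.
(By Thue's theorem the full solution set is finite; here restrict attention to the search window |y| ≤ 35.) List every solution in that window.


The equation is x³ - 15y³ = 7. For fixed y, x³ = 15·y³ + 7, so a solution requires the RHS to be a perfect cube.
Strategy: iterate y from -35 to 35, compute RHS = 15·y³ + 7, and check whether it is a (positive or negative) perfect cube.
Check small values of y:
  y = 0: RHS = 7 is not a perfect cube.
  y = 1: RHS = 22 is not a perfect cube.
  y = -1: RHS = -8 = (-2)³ ⇒ x = -2 works.
  y = 2: RHS = 127 is not a perfect cube.
  y = -2: RHS = -113 is not a perfect cube.
  y = 3: RHS = 412 is not a perfect cube.
  y = -3: RHS = -398 is not a perfect cube.
Continuing the search up to |y| = 35 finds no further solutions beyond those listed.
Collected solutions: (-2, -1).

Solutions (with |y| ≤ 35): (-2, -1).


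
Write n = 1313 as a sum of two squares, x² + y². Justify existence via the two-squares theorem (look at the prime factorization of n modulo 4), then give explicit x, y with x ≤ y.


Step 1: Factor n = 1313 = 13 · 101.
Step 2: Check the mod-4 condition on each prime factor: 13 ≡ 1 (mod 4), exponent 1; 101 ≡ 1 (mod 4), exponent 1.
All primes ≡ 3 (mod 4) appear to even exponent (or don't appear), so by the two-squares theorem n IS expressible as a sum of two squares.
Step 3: Build a representation. Here n = 13 · 101 is a product of primes ≡ 1 (mod 4). Each prime p ≡ 1 (mod 4) is itself a sum of two squares; find a² by testing p − a² for a perfect square:
  13: 13 − 1² = 12, 13 − 2² = 9 = 3² ⇒ 13 = 2² + 3².
  101: 101 − 1² = 100 = 10² ⇒ 101 = 1² + 10².
  Combine using the Brahmagupta–Fibonacci identity (a² + b²)(c² + d²) = (ac − bd)² + (ad + bc)² = (ac + bd)² + (ad − bc)²:
  13 · 101 = 1313: from (2² + 3²)(1² + 10²), take (2·1 − 3·10, 2·10 + 3·1) = (2 − 30, 20 + 3) = (-28, 23); dropping signs (only squares matter) gives (28, 23); check 28² + 23² = 784 + 529 = 1313 ✓.
Step 4: Order so x ≤ y and verify: 23² + 28² = 529 + 784 = 1313 = n. ✓

n = 1313 = 23² + 28² (one valid representation with x ≤ y).


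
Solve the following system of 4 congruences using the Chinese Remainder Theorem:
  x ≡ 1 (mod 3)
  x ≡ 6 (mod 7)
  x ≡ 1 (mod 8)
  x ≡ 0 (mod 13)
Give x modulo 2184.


Product of moduli M = 3 · 7 · 8 · 13 = 2184.
Merge one congruence at a time:
  Start: x ≡ 1 (mod 3).
  Combine with x ≡ 6 (mod 7); new modulus lcm = 21.
    Write x = 1 + 3·t and substitute into x ≡ 6 (mod 7): 3·t ≡ 6 − 1 = 5 (mod 7).
    The inverse of 3 mod 7 is 5 (since 3·5 = 15 = 2·7 + 1), so t ≡ 5·5 = 25 ≡ 4 (mod 7).
    Then x = 1 + 3·4 = 13, valid modulo lcm(3, 7) = 21: x ≡ 13 (mod 21).
  Combine with x ≡ 1 (mod 8); new modulus lcm = 168.
    Write x = 13 + 21·t and substitute into x ≡ 1 (mod 8): 21·t ≡ 1 − 13 = -12 (mod 8).
    Reduce coefficients mod 8: 5·t ≡ 4 (mod 8).
    The inverse of 5 mod 8 is 5 (since 5·5 = 25 = 3·8 + 1), so t ≡ 5·4 = 20 ≡ 4 (mod 8).
    Then x = 13 + 21·4 = 97, valid modulo lcm(21, 8) = 168: x ≡ 97 (mod 168).
  Combine with x ≡ 0 (mod 13); new modulus lcm = 2184.
    Write x = 97 + 168·t and substitute into x ≡ 0 (mod 13): 168·t ≡ 0 − 97 = -97 (mod 13).
    Reduce coefficients mod 13: 12·t ≡ 7 (mod 13).
    The inverse of 12 mod 13 is 12 (since 12·12 = 144 = 11·13 + 1), so t ≡ 12·7 = 84 ≡ 6 (mod 13).
    Then x = 97 + 168·6 = 1105, valid modulo lcm(168, 13) = 2184: x ≡ 1105 (mod 2184).
Verify against each original: 1105 mod 3 = 1, 1105 mod 7 = 6, 1105 mod 8 = 1, 1105 mod 13 = 0.

x ≡ 1105 (mod 2184).


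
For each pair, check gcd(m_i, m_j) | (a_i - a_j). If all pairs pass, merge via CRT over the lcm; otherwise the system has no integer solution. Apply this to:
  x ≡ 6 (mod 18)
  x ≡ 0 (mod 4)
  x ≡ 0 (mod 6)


Moduli 18, 4, 6 are not pairwise coprime, so CRT works modulo lcm(m_i) when all pairwise compatibility conditions hold.
Pairwise compatibility: gcd(m_i, m_j) must divide a_i - a_j for every pair.
Merge one congruence at a time:
  Start: x ≡ 6 (mod 18).
  Combine with x ≡ 0 (mod 4): gcd(18, 4) = 2; 0 - 6 = -6, which IS divisible by 2, so compatible.
    Write x = 6 + 18·t and substitute into x ≡ 0 (mod 4): 18·t ≡ 0 − 6 = -6 (mod 4).
    Divide the congruence (and modulus) by g = 2: 9·t ≡ -3 (mod 2).
    Reduce coefficients mod 2: 1·t ≡ 1 (mod 2).
    So t ≡ 1 (mod 2).
    Then x = 6 + 18·1 = 24, valid modulo lcm(18, 4) = 36: x ≡ 24 (mod 36).
  Combine with x ≡ 0 (mod 6): gcd(36, 6) = 6; 0 - 24 = -24, which IS divisible by 6, so compatible.
    Write x = 24 + 36·t and substitute into x ≡ 0 (mod 6): 36·t ≡ 0 − 24 = -24 (mod 6).
    Divide the congruence (and modulus) by g = 6: 6·t ≡ -4 (mod 1).
    Modulo 1 every t works; take t = 0.
    Then x = 24 + 36·0 = 24, valid modulo lcm(36, 6) = 36: x ≡ 24 (mod 36).
Verify: 24 mod 18 = 6, 24 mod 4 = 0, 24 mod 6 = 0.

x ≡ 24 (mod 36).


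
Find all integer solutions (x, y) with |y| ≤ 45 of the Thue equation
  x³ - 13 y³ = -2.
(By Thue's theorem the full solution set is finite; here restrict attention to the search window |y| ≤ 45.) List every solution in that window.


The equation is x³ - 13y³ = -2. For fixed y, x³ = 13·y³ − 2, so a solution requires the RHS to be a perfect cube.
Strategy: iterate y from -45 to 45, compute RHS = 13·y³ − 2, and check whether it is a (positive or negative) perfect cube.
Check small values of y:
  y = 0: RHS = -2 is not a perfect cube.
  y = 1: RHS = 11 is not a perfect cube.
  y = -1: RHS = -15 is not a perfect cube.
  y = 2: RHS = 102 is not a perfect cube.
  y = -2: RHS = -106 is not a perfect cube.
  y = 3: RHS = 349 is not a perfect cube.
  y = -3: RHS = -353 is not a perfect cube.
Continuing the search up to |y| = 45 finds no solutions either.
No (x, y) in the scanned range satisfies the equation.

No integer solutions with |y| ≤ 45.


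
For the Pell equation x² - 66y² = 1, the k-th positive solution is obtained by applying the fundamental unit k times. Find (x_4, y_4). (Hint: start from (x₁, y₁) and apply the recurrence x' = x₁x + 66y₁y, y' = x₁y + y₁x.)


Step 1: Find the fundamental solution (x₁, y₁) of x² - 66y² = 1.
  Expand √66 as a continued fraction. a₀ = ⌊√66⌋ = 8; iterate m_{k+1} = d_k·a_k − m_k, d_{k+1} = (66 − m_{k+1}²)/d_k, a_{k+1} = ⌊(a₀ + m_{k+1})/d_{k+1}⌋ (starting m₀ = 0, d₀ = 1), with convergents p_k = a_k·p_{k-1} + p_{k-2}, q_k = a_k·q_{k-1} + q_{k-2} (p₋₁ = 1, q₋₁ = 0):
  k = 0: a₀ = 8; p₀/q₀ = 8/1; p₀² − 66·q₀² = 64 − 66 = -2.
  k = 1: m = 8, d = 2, a = ⌊(8 + 8)/2⌋ = 8; p/q = (8·8 + 1)/(8·1 + 0) = 65/8; p² − 66·q² = 4225 − 4224 = 1.
  The first convergent with p² − 66·q² = 1 gives the fundamental solution (x₁, y₁) = (65, 8).
Step 2: Apply the recurrence (x_{n+1}, y_{n+1}) = (x₁x_n + 66y₁y_n, x₁y_n + y₁x_n) repeatedly.
  From (x_1, y_1) = (65, 8): x_2 = 65·65 + 66·8·8 = 8449; y_2 = 65·8 + 8·65 = 1040.
  From (x_2, y_2) = (8449, 1040): x_3 = 65·8449 + 66·8·1040 = 1098305; y_3 = 65·1040 + 8·8449 = 135192.
  From (x_3, y_3) = (1098305, 135192): x_4 = 65·1098305 + 66·8·135192 = 142771201; y_4 = 65·135192 + 8·1098305 = 17573920.
Step 3: Verify x_4² - 66·y_4² = 20383615834982401 - 20383615834982400 = 1 (should be 1). ✓

(x_1, y_1) = (65, 8); (x_4, y_4) = (142771201, 17573920).


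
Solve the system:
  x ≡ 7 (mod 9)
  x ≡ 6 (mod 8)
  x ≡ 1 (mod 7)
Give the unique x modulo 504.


Moduli 9, 8, 7 are pairwise coprime; by CRT there is a unique solution modulo M = 9 · 8 · 7 = 504.
Solve pairwise, accumulating the modulus:
  Start with x ≡ 7 (mod 9).
  Combine with x ≡ 6 (mod 8): since gcd(9, 8) = 1, we get a unique residue mod 72.
    Write x = 7 + 9·t and substitute into x ≡ 6 (mod 8): 9·t ≡ 6 − 7 = -1 (mod 8).
    Reduce coefficients mod 8: 1·t ≡ 7 (mod 8).
    So t ≡ 7 (mod 8).
    Then x = 7 + 9·7 = 70, valid modulo lcm(9, 8) = 72: x ≡ 70 (mod 72).
  Combine with x ≡ 1 (mod 7): since gcd(72, 7) = 1, we get a unique residue mod 504.
    Write x = 70 + 72·t and substitute into x ≡ 1 (mod 7): 72·t ≡ 1 − 70 = -69 (mod 7).
    Reduce coefficients mod 7: 2·t ≡ 1 (mod 7).
    The inverse of 2 mod 7 is 4 (since 2·4 = 8 = 1·7 + 1), so t ≡ 4·1 = 4 ≡ 4 (mod 7).
    Then x = 70 + 72·4 = 358, valid modulo lcm(72, 7) = 504: x ≡ 358 (mod 504).
Verify: 358 mod 9 = 7 ✓, 358 mod 8 = 6 ✓, 358 mod 7 = 1 ✓.

x ≡ 358 (mod 504).


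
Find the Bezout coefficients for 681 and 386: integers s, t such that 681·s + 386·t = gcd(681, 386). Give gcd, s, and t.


Euclidean algorithm on (681, 386) — divide until remainder is 0:
  681 = 1 · 386 + 295
  386 = 1 · 295 + 91
  295 = 3 · 91 + 22
  91 = 4 · 22 + 3
  22 = 7 · 3 + 1
  3 = 3 · 1 + 0
gcd(681, 386) = 1.
Track Bezout coefficients alongside the remainders: start with r₀ = 681 = a·1 + b·0 (s = 1, t = 0) and r₁ = 386 = a·0 + b·1 (s = 0, t = 1); each new remainder r_{k+1} = r_{k-1} − q_k·r_k inherits s_{k+1} = s_{k-1} − q_k·s_k, t_{k+1} = t_{k-1} − q_k·t_k, so r_k = a·s_k + b·t_k at every step:
  q = 1: r = 295, s = 1 − 1·0 = 1, t = 0 − 1·1 = -1  (check: 681·1 + 386·(-1) = 295)
  q = 1: r = 91, s = 0 − 1·1 = -1, t = 1 − 1·(-1) = 2  (check: 681·(-1) + 386·2 = 91)
  q = 3: r = 22, s = 1 − 3·(-1) = 4, t = -1 − 3·2 = -7  (check: 681·4 + 386·(-7) = 22)
  q = 4: r = 3, s = -1 − 4·4 = -17, t = 2 − 4·(-7) = 30  (check: 681·(-17) + 386·30 = 3)
  q = 7: r = 1, s = 4 − 7·(-17) = 123, t = -7 − 7·30 = -217  (check: 681·123 + 386·(-217) = 1)
The row with r = 1 (the gcd) gives the Bezout coefficients s = 123, t = -217.
Result: 681 · (123) + 386 · (-217) = 1.

gcd(681, 386) = 1; s = 123, t = -217 (check: 681·123 + 386·(-217) = 1).


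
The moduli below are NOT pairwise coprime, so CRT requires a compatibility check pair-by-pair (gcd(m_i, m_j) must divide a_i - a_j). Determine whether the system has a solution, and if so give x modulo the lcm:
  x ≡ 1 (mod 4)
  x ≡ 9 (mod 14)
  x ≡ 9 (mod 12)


Moduli 4, 14, 12 are not pairwise coprime, so CRT works modulo lcm(m_i) when all pairwise compatibility conditions hold.
Pairwise compatibility: gcd(m_i, m_j) must divide a_i - a_j for every pair.
Merge one congruence at a time:
  Start: x ≡ 1 (mod 4).
  Combine with x ≡ 9 (mod 14): gcd(4, 14) = 2; 9 - 1 = 8, which IS divisible by 2, so compatible.
    Write x = 1 + 4·t and substitute into x ≡ 9 (mod 14): 4·t ≡ 9 − 1 = 8 (mod 14).
    Divide the congruence (and modulus) by g = 2: 2·t ≡ 4 (mod 7).
    The inverse of 2 mod 7 is 4 (since 2·4 = 8 = 1·7 + 1), so t ≡ 4·4 = 16 ≡ 2 (mod 7).
    Then x = 1 + 4·2 = 9, valid modulo lcm(4, 14) = 28: x ≡ 9 (mod 28).
  Combine with x ≡ 9 (mod 12): gcd(28, 12) = 4; 9 - 9 = 0, which IS divisible by 4, so compatible.
    Write x = 9 + 28·t and substitute into x ≡ 9 (mod 12): 28·t ≡ 9 − 9 = 0 (mod 12).
    Divide the congruence (and modulus) by g = 4: 7·t ≡ 0 (mod 3).
    Reduce coefficients mod 3: 1·t ≡ 0 (mod 3).
    So t ≡ 0 (mod 3).
    Then x = 9 + 28·0 = 9, valid modulo lcm(28, 12) = 84: x ≡ 9 (mod 84).
Verify: 9 mod 4 = 1, 9 mod 14 = 9, 9 mod 12 = 9.

x ≡ 9 (mod 84).
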